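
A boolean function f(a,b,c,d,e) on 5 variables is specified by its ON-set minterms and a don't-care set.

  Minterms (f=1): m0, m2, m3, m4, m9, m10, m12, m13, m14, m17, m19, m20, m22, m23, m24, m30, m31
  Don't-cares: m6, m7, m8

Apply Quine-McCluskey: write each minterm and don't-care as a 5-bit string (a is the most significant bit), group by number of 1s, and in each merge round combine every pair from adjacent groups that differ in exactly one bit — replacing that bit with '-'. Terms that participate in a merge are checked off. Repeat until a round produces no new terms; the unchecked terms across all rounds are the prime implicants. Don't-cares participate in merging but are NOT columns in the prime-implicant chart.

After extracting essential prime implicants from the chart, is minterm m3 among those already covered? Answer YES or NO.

NO

size-2^0 implicants → 00000(✓)  00010(✓)  00011(✓)  00100(✓)  00110(✓)  00111(✓)  01000(✓)  01001(✓)  01010(✓)  01100(✓)  01101(✓)  01110(✓)  10001(✓)  10011(✓)  10100(✓)  10110(✓)  10111(✓)  11000(✓)  11110(✓)  11111(✓)
size-2^1 implicants → -0011(✓)  -0100(✓)  -0110(✓)  -0111(✓)  -1000  -1110(✓)  0-000(✓)  0-010(✓)  0-100(✓)  0-110(✓)  00-00(✓)  00-10(✓)  00-11(✓)  000-0(✓)  0001-(✓)  001-0(✓)  0011-(✓)  01-00(✓)  01-01(✓)  01-10(✓)  010-0(✓)  0100-(✓)  011-0(✓)  0110-(✓)  1-110(✓)  1-111(✓)  10-11(✓)  100-1  101-0(✓)  1011-(✓)  1111-(✓)
size-2^2 implicants → --110  -0-11  -01-0  -011-  0--00(✓)  0--10(✓)  0-0-0(✓)  0-1-0(✓)  00--0(✓)  00-1-  01--0(✓)  01-0-  1-11-
size-2^3 implicants → 0---0
Unchecked terms (primes): --110, -0-11, -01-0, -011-, -1000, 0---0, 00-1-, 01-0-, 1-11-, 100-1
Minterm coverage:
  m0 ⊆ 0---0 [E]
  m2 ⊆ 0---0,00-1-
  m3 ⊆ -0-11,00-1-
  m4 ⊆ -01-0,0---0
  m9 ⊆ 01-0- [E]
  m10 ⊆ 0---0 [E]
  m12 ⊆ 0---0,01-0-
  m13 ⊆ 01-0- [E]
  m14 ⊆ --110,0---0
  m17 ⊆ 100-1 [E]
  m19 ⊆ -0-11,100-1
  m20 ⊆ -01-0 [E]
  m22 ⊆ --110,-01-0,-011-,1-11-
  m23 ⊆ -0-11,-011-,1-11-
  m24 ⊆ -1000 [E]
  m30 ⊆ --110,1-11-
  m31 ⊆ 1-11- [E]
E = {-01-0, -1000, 0---0, 01-0-, 1-11-, 100-1}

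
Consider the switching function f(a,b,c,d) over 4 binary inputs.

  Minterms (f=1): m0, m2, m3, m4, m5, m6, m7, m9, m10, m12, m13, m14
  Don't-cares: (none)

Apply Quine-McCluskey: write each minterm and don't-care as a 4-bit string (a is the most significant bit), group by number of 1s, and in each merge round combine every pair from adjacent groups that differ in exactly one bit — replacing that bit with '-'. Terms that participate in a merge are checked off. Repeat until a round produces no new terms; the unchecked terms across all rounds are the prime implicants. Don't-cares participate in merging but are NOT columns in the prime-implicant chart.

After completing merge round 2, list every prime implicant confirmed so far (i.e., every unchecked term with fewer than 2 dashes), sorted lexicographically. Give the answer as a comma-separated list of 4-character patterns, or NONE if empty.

[col 0] 0000*, 0010*, 0011*, 0100*, 0101*, 0110*, 0111*, 1001*, 1010*, 1100*, 1101*, 1110*
[col 1] -010*, -100*, -101*, -110*, 0-00*, 0-10*, 0-11*, 00-0*, 001-*, 01-0*, 01-1*, 010-*, 011-*, 1-01, 1-10*, 11-0*, 110-*
[col 2] --10, -1-0, -10-, 0--0, 0-1-, 01--
Prime implicants: --10, -1-0, -10-, 0--0, 0-1-, 01--, 1-01

1-01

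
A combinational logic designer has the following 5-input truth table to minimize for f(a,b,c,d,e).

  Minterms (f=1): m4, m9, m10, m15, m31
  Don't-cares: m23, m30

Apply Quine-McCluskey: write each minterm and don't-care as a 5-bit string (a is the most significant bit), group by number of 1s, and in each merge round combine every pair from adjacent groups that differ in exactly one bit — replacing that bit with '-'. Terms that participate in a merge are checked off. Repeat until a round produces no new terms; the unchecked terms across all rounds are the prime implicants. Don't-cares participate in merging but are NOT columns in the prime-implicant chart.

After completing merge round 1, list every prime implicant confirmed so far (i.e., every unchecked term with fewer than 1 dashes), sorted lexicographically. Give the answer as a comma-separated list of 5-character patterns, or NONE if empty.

Round 0: 00100 01001 01010 01111✓ 10111✓ 11110✓ 11111✓
Round 1: -1111 1-111 1111-
PIs = {-1111, 00100, 01001, 01010, 1-111, 1111-}

00100, 01001, 01010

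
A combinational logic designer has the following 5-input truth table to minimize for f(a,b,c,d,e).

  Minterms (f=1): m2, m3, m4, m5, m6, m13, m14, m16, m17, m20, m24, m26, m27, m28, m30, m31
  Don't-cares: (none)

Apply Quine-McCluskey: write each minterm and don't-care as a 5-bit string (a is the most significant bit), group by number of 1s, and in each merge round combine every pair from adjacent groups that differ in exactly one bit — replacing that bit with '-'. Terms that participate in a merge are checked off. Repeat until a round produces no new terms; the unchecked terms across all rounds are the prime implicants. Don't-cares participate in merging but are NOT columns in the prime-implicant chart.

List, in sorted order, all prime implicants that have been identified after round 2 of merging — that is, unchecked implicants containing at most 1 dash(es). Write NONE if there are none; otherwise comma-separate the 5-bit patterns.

size-2^0 implicants → 00010(✓)  00011(✓)  00100(✓)  00101(✓)  00110(✓)  01101(✓)  01110(✓)  10000(✓)  10001(✓)  10100(✓)  11000(✓)  11010(✓)  11011(✓)  11100(✓)  11110(✓)  11111(✓)
size-2^1 implicants → -0100  -1110  0-101  0-110  00-10  0001-  001-0  0010-  1-000(✓)  1-100(✓)  10-00(✓)  1000-  11-00(✓)  11-10(✓)  11-11(✓)  110-0(✓)  1101-(✓)  111-0(✓)  1111-(✓)
size-2^2 implicants → 1--00  11--0  11-1-
Unchecked terms (primes): -0100, -1110, 0-101, 0-110, 00-10, 0001-, 001-0, 0010-, 1--00, 1000-, 11--0, 11-1-

-0100, -1110, 0-101, 0-110, 00-10, 0001-, 001-0, 0010-, 1000-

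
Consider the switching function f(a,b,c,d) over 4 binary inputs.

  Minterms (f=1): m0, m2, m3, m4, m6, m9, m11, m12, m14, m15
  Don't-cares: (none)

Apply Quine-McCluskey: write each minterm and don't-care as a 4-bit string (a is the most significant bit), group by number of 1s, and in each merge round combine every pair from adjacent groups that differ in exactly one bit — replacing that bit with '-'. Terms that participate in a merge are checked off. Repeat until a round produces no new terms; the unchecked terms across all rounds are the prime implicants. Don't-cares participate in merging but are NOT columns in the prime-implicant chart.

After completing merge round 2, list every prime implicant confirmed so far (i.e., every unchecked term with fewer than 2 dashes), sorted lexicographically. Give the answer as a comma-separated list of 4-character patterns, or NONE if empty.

[col 0] 0000*, 0010*, 0011*, 0100*, 0110*, 1001*, 1011*, 1100*, 1110*, 1111*
[col 1] -011, -100*, -110*, 0-00*, 0-10*, 00-0*, 001-, 01-0*, 1-11, 10-1, 11-0*, 111-
[col 2] -1-0, 0--0
Prime implicants: -011, -1-0, 0--0, 001-, 1-11, 10-1, 111-

-011, 001-, 1-11, 10-1, 111-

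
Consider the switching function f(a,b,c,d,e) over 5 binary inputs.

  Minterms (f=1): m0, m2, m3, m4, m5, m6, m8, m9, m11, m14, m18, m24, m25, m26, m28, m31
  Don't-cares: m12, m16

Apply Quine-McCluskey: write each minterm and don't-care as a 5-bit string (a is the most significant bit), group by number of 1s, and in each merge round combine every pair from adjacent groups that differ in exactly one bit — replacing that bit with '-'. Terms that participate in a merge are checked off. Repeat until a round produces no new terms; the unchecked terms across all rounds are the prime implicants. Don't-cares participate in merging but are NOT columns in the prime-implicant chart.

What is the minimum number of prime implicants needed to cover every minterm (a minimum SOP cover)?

8

Round 0: 00000✓ 00010✓ 00011✓ 00100✓ 00101✓ 00110✓ 01000✓ 01001✓ 01011✓ 01100✓ 01110✓ 10000✓ 10010✓ 11000✓ 11001✓ 11010✓ 11100✓ 11111
Round 1: -0000✓ -0010✓ -1000✓ -1001✓ -1100✓ 0-000✓ 0-011 0-100✓ 0-110✓ 00-00✓ 00-10✓ 000-0✓ 0001- 001-0✓ 0010- 01-00✓ 010-1 0100-✓ 011-0✓ 1-000✓ 1-010✓ 100-0✓ 11-00✓ 110-0✓ 1100-✓
Round 2: --000 -00-0 -1-00 -100- 0--00 0-1-0 00--0 1-0-0
PIs = {--000, -00-0, -1-00, -100-, 0--00, 0-011, 0-1-0, 00--0, 0001-, 0010-, 010-1, 1-0-0, 11111}
Coverage chart:
  m0: --000,-00-0,0--00,00--0
  m2: -00-0,00--0,0001-
  m3: 0-011,0001-
  m4: 0--00,0-1-0,00--0,0010-
  m5: 0010- ←essential
  m6: 0-1-0,00--0
  m8: --000,-1-00,-100-,0--00
  m9: -100-,010-1
  m11: 0-011,010-1
  m14: 0-1-0 ←essential
  m18: -00-0,1-0-0
  m24: --000,-1-00,-100-,1-0-0
  m25: -100- ←essential
  m26: 1-0-0 ←essential
  m28: -1-00 ←essential
  m31: 11111 ←essential
Essential: -1-00, -100-, 0-1-0, 0010-, 1-0-0, 11111
Petrick residual → -00-0, 0-011
Min cover (8 terms): b'c'e' + bd'e' + bc'd' + a'c'de + a'ce' + a'b'cd' + ac'e' + abcde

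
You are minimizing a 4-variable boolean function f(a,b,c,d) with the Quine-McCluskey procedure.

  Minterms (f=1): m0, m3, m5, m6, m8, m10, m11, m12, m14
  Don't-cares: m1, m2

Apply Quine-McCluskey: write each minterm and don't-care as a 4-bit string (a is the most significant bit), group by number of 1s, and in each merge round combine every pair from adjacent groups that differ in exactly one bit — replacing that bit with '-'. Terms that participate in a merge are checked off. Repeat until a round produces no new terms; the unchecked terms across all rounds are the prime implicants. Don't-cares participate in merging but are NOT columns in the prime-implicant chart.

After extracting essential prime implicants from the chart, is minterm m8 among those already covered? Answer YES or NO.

YES

[col 0] 0000*, 0001*, 0010*, 0011*, 0101*, 0110*, 1000*, 1010*, 1011*, 1100*, 1110*
[col 1] -000*, -010*, -011*, -110*, 0-01, 0-10*, 00-0*, 00-1*, 000-*, 001-*, 1-00*, 1-10*, 10-0*, 101-*, 11-0*
[col 2] --10, -0-0, -01-, 00--, 1--0
Prime implicants: --10, -0-0, -01-, 0-01, 00--, 1--0
PI chart (minterm → PIs covering it):
  0 | -0-0,00--
  3 | -01-,00--
  5 | 0-01  (sole → essential)
  6 | --10  (sole → essential)
  8 | -0-0,1--0
  10 | --10,-0-0,-01-,1--0
  11 | -01-  (sole → essential)
  12 | 1--0  (sole → essential)
  14 | --10,1--0
Essential prime implicants: --10, -01-, 0-01, 1--0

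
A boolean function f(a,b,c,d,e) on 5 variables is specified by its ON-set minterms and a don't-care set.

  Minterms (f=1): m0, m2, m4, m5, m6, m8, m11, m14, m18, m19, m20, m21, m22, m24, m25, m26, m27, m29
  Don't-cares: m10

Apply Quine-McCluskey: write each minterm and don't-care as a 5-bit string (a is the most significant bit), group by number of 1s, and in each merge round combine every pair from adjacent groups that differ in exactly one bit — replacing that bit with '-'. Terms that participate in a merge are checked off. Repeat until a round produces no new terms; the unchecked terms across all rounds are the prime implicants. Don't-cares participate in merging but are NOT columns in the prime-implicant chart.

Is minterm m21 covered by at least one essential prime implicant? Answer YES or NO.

[col 0] 00000*, 00010*, 00100*, 00101*, 00110*, 01000*, 01010*, 01011*, 01110*, 10010*, 10011*, 10100*, 10101*, 10110*, 11000*, 11001*, 11010*, 11011*, 11101*
[col 1] -0010*, -0100*, -0101*, -0110*, -1000*, -1010*, -1011*, 0-000*, 0-010*, 0-110*, 00-00*, 00-10*, 000-0*, 001-0*, 0010-*, 01-10*, 010-0*, 0101-*, 1-010*, 1-011*, 1-101, 10-10*, 1001-*, 101-0*, 1010-*, 11-01, 110-0*, 110-1*, 1100-*, 1101-*
[col 2] --010, -0-10, -01-0, -010-, -10-0, -101-, 0--10, 0-0-0, 00--0, 1-01-, 110--
Prime implicants: --010, -0-10, -01-0, -010-, -10-0, -101-, 0--10, 0-0-0, 00--0, 1-01-, 1-101, 11-01, 110--
PI chart (minterm → PIs covering it):
  0 | 0-0-0,00--0
  2 | --010,-0-10,0--10,0-0-0,00--0
  4 | -01-0,-010-,00--0
  5 | -010-  (sole → essential)
  6 | -0-10,-01-0,0--10,00--0
  8 | -10-0,0-0-0
  11 | -101-  (sole → essential)
  14 | 0--10  (sole → essential)
  18 | --010,-0-10,1-01-
  19 | 1-01-  (sole → essential)
  20 | -01-0,-010-
  21 | -010-,1-101
  22 | -0-10,-01-0
  24 | -10-0,110--
  25 | 11-01,110--
  26 | --010,-10-0,-101-,1-01-,110--
  27 | -101-,1-01-,110--
  29 | 1-101,11-01
Essential prime implicants: -010-, -101-, 0--10, 1-01-

YES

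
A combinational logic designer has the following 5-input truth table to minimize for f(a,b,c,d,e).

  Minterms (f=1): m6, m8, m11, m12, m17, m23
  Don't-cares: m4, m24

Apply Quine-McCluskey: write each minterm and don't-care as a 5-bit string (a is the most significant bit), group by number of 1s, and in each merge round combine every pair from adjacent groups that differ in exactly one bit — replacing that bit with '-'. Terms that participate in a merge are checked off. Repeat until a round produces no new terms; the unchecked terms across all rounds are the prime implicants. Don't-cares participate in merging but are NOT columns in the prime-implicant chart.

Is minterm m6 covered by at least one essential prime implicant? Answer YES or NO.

[col 0] 00100*, 00110*, 01000*, 01011, 01100*, 10001, 10111, 11000*
[col 1] -1000, 0-100, 001-0, 01-00
Prime implicants: -1000, 0-100, 001-0, 01-00, 01011, 10001, 10111
PI chart (minterm → PIs covering it):
  6 | 001-0  (sole → essential)
  8 | -1000,01-00
  11 | 01011  (sole → essential)
  12 | 0-100,01-00
  17 | 10001  (sole → essential)
  23 | 10111  (sole → essential)
Essential prime implicants: 001-0, 01011, 10001, 10111

YES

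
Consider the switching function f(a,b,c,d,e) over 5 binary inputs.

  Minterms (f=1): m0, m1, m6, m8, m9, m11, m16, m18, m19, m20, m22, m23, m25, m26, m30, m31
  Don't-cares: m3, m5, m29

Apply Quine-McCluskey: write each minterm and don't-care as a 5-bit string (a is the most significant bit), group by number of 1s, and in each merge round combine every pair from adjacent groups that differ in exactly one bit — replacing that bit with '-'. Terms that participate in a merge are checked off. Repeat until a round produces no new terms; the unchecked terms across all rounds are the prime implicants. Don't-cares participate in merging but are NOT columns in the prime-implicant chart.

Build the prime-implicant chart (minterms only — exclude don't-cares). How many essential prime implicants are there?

5

Round 0: 00000✓ 00001✓ 00011✓ 00101✓ 00110✓ 01000✓ 01001✓ 01011✓ 10000✓ 10010✓ 10011✓ 10100✓ 10110✓ 10111✓ 11001✓ 11010✓ 11101✓ 11110✓ 11111✓
Round 1: -0000 -0011 -0110 -1001 0-000✓ 0-001✓ 0-011✓ 00-01 000-1✓ 0000-✓ 010-1✓ 0100-✓ 1-010✓ 1-110✓ 1-111✓ 10-00✓ 10-10✓ 10-11✓ 100-0✓ 1001-✓ 101-0✓ 1011-✓ 11-01 11-10✓ 111-1 1111-✓
Round 2: 0-0-1 0-00- 1--10 1-11- 10--0 10-1-
PIs = {-0000, -0011, -0110, -1001, 0-0-1, 0-00-, 00-01, 1--10, 1-11-, 10--0, 10-1-, 11-01, 111-1}
Coverage chart:
  m0: -0000,0-00-
  m1: 0-0-1,0-00-,00-01
  m6: -0110 ←essential
  m8: 0-00- ←essential
  m9: -1001,0-0-1,0-00-
  m11: 0-0-1 ←essential
  m16: -0000,10--0
  m18: 1--10,10--0,10-1-
  m19: -0011,10-1-
  m20: 10--0 ←essential
  m22: -0110,1--10,1-11-,10--0,10-1-
  m23: 1-11-,10-1-
  m25: -1001,11-01
  m26: 1--10 ←essential
  m30: 1--10,1-11-
  m31: 1-11-,111-1
Essential: -0110, 0-0-1, 0-00-, 1--10, 10--0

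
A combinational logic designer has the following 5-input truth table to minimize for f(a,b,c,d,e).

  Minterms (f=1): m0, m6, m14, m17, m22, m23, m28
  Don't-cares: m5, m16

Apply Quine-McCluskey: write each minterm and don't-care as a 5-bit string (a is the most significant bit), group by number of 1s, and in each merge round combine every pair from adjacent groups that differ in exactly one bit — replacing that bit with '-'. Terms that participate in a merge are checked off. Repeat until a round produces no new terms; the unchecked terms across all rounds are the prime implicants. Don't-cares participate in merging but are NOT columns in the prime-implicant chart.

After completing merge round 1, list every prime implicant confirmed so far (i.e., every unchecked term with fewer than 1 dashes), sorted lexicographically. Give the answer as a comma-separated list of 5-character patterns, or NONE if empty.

size-2^0 implicants → 00000(✓)  00101  00110(✓)  01110(✓)  10000(✓)  10001(✓)  10110(✓)  10111(✓)  11100
size-2^1 implicants → -0000  -0110  0-110  1000-  1011-
Unchecked terms (primes): -0000, -0110, 0-110, 00101, 1000-, 1011-, 11100

00101, 11100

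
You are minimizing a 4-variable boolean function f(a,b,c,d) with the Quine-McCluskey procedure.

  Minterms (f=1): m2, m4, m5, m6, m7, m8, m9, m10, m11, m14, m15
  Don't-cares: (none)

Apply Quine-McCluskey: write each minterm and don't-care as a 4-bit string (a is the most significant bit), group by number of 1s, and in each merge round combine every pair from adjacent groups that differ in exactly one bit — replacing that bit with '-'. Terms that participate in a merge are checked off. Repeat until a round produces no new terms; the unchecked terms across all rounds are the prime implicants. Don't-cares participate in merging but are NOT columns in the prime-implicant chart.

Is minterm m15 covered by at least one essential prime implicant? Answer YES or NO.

NO

Round 0: 0010✓ 0100✓ 0101✓ 0110✓ 0111✓ 1000✓ 1001✓ 1010✓ 1011✓ 1110✓ 1111✓
Round 1: -010✓ -110✓ -111✓ 0-10✓ 01-0✓ 01-1✓ 010-✓ 011-✓ 1-10✓ 1-11✓ 10-0✓ 10-1✓ 100-✓ 101-✓ 111-✓
Round 2: --10 -11- 01-- 1-1- 10--
PIs = {--10, -11-, 01--, 1-1-, 10--}
Coverage chart:
  m2: --10 ←essential
  m4: 01-- ←essential
  m5: 01-- ←essential
  m6: --10,-11-,01--
  m7: -11-,01--
  m8: 10-- ←essential
  m9: 10-- ←essential
  m10: --10,1-1-,10--
  m11: 1-1-,10--
  m14: --10,-11-,1-1-
  m15: -11-,1-1-
Essential: --10, 01--, 10--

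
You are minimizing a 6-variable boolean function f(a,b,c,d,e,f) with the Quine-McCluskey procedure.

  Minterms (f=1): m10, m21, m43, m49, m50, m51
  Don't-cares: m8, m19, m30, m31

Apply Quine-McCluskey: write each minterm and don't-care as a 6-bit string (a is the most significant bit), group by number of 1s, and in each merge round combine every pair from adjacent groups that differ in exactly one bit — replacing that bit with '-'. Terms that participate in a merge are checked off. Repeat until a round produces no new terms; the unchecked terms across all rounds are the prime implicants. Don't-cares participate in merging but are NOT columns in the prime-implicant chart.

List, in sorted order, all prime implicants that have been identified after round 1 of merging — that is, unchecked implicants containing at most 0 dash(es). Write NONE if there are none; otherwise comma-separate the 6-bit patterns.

010101, 101011

size-2^0 implicants → 001000(✓)  001010(✓)  010011(✓)  010101  011110(✓)  011111(✓)  101011  110001(✓)  110010(✓)  110011(✓)
size-2^1 implicants → -10011  0010-0  01111-  1100-1  11001-
Unchecked terms (primes): -10011, 0010-0, 010101, 01111-, 101011, 1100-1, 11001-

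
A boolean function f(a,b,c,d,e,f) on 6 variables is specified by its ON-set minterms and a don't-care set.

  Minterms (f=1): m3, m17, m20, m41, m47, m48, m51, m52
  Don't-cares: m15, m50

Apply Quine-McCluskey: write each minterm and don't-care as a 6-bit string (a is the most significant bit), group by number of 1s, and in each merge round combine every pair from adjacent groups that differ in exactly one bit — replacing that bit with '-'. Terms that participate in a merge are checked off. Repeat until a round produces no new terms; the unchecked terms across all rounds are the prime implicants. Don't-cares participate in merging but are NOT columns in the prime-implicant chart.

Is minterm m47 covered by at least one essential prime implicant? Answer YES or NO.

size-2^0 implicants → 000011  001111(✓)  010001  010100(✓)  101001  101111(✓)  110000(✓)  110010(✓)  110011(✓)  110100(✓)
size-2^1 implicants → -01111  -10100  110-00  1100-0  11001-
Unchecked terms (primes): -01111, -10100, 000011, 010001, 101001, 110-00, 1100-0, 11001-
Minterm coverage:
  m3 ⊆ 000011 [E]
  m17 ⊆ 010001 [E]
  m20 ⊆ -10100 [E]
  m41 ⊆ 101001 [E]
  m47 ⊆ -01111 [E]
  m48 ⊆ 110-00,1100-0
  m51 ⊆ 11001- [E]
  m52 ⊆ -10100,110-00
E = {-01111, -10100, 000011, 010001, 101001, 11001-}

YES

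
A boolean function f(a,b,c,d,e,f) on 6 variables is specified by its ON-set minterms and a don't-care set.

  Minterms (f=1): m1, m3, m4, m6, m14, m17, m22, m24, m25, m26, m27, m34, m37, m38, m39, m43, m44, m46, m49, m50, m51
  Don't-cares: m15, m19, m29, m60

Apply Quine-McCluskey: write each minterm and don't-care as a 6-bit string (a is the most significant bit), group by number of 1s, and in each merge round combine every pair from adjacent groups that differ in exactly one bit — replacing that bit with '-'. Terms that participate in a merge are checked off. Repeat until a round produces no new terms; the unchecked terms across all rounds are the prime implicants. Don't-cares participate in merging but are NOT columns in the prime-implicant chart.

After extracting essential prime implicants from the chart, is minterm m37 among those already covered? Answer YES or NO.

YES

size-2^0 implicants → 000001(✓)  000011(✓)  000100(✓)  000110(✓)  001110(✓)  001111(✓)  010001(✓)  010011(✓)  010110(✓)  011000(✓)  011001(✓)  011010(✓)  011011(✓)  011101(✓)  100010(✓)  100101(✓)  100110(✓)  100111(✓)  101011  101100(✓)  101110(✓)  110001(✓)  110010(✓)  110011(✓)  111100(✓)
size-2^1 implicants → -00110(✓)  -01110(✓)  -10001(✓)  -10011(✓)  0-0001(✓)  0-0011(✓)  0-0110  00-110(✓)  0000-1(✓)  0001-0  00111-  01-001(✓)  01-011(✓)  0100-1(✓)  011-01  0110-0(✓)  0110-1(✓)  01100-(✓)  01101-(✓)  1-0010  1-1100  10-110(✓)  100-10  1001-1  10011-  1011-0  1100-1(✓)  11001-
size-2^2 implicants → -0-110  -100-1  0-00-1  01-0-1  0110--
Unchecked terms (primes): -0-110, -100-1, 0-00-1, 0-0110, 0001-0, 00111-, 01-0-1, 011-01, 0110--, 1-0010, 1-1100, 100-10, 1001-1, 10011-, 101011, 1011-0, 11001-
Minterm coverage:
  m1 ⊆ 0-00-1 [E]
  m3 ⊆ 0-00-1 [E]
  m4 ⊆ 0001-0 [E]
  m6 ⊆ -0-110,0-0110,0001-0
  m14 ⊆ -0-110,00111-
  m17 ⊆ -100-1,0-00-1,01-0-1
  m22 ⊆ 0-0110 [E]
  m24 ⊆ 0110-- [E]
  m25 ⊆ 01-0-1,011-01,0110--
  m26 ⊆ 0110-- [E]
  m27 ⊆ 01-0-1,0110--
  m34 ⊆ 1-0010,100-10
  m37 ⊆ 1001-1 [E]
  m38 ⊆ -0-110,100-10,10011-
  m39 ⊆ 1001-1,10011-
  m43 ⊆ 101011 [E]
  m44 ⊆ 1-1100,1011-0
  m46 ⊆ -0-110,1011-0
  m49 ⊆ -100-1 [E]
  m50 ⊆ 1-0010,11001-
  m51 ⊆ -100-1,11001-
E = {-100-1, 0-00-1, 0-0110, 0001-0, 0110--, 1001-1, 101011}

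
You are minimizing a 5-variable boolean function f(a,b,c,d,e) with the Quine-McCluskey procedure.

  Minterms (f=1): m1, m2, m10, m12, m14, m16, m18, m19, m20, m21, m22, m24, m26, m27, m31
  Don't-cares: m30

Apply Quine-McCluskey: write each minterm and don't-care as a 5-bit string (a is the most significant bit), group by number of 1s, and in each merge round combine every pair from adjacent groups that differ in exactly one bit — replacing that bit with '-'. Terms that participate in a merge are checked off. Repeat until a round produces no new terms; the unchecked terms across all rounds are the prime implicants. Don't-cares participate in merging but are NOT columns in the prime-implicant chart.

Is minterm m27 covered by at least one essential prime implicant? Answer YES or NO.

size-2^0 implicants → 00001  00010(✓)  01010(✓)  01100(✓)  01110(✓)  10000(✓)  10010(✓)  10011(✓)  10100(✓)  10101(✓)  10110(✓)  11000(✓)  11010(✓)  11011(✓)  11110(✓)  11111(✓)
size-2^1 implicants → -0010(✓)  -1010(✓)  -1110(✓)  0-010(✓)  01-10(✓)  011-0  1-000(✓)  1-010(✓)  1-011(✓)  1-110(✓)  10-00(✓)  10-10(✓)  100-0(✓)  1001-(✓)  101-0(✓)  1010-  11-10(✓)  11-11(✓)  110-0(✓)  1101-(✓)  1111-(✓)
size-2^2 implicants → --010  -1-10  1--10  1-0-0  1-01-  10--0  11-1-
Unchecked terms (primes): --010, -1-10, 00001, 011-0, 1--10, 1-0-0, 1-01-, 10--0, 1010-, 11-1-
Minterm coverage:
  m1 ⊆ 00001 [E]
  m2 ⊆ --010 [E]
  m10 ⊆ --010,-1-10
  m12 ⊆ 011-0 [E]
  m14 ⊆ -1-10,011-0
  m16 ⊆ 1-0-0,10--0
  m18 ⊆ --010,1--10,1-0-0,1-01-,10--0
  m19 ⊆ 1-01- [E]
  m20 ⊆ 10--0,1010-
  m21 ⊆ 1010- [E]
  m22 ⊆ 1--10,10--0
  m24 ⊆ 1-0-0 [E]
  m26 ⊆ --010,-1-10,1--10,1-0-0,1-01-,11-1-
  m27 ⊆ 1-01-,11-1-
  m31 ⊆ 11-1- [E]
E = {--010, 00001, 011-0, 1-0-0, 1-01-, 1010-, 11-1-}

YES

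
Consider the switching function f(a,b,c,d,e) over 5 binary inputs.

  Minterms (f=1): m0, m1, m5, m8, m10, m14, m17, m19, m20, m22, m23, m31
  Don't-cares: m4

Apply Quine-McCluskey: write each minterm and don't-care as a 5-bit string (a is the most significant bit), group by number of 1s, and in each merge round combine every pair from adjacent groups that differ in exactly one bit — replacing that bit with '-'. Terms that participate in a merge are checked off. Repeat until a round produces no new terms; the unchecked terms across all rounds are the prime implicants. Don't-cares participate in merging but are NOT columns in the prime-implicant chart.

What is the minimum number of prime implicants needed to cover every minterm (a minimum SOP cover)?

size-2^0 implicants → 00000(✓)  00001(✓)  00100(✓)  00101(✓)  01000(✓)  01010(✓)  01110(✓)  10001(✓)  10011(✓)  10100(✓)  10110(✓)  10111(✓)  11111(✓)
size-2^1 implicants → -0001  -0100  0-000  00-00(✓)  00-01(✓)  0000-(✓)  0010-(✓)  01-10  010-0  1-111  10-11  100-1  101-0  1011-
size-2^2 implicants → 00-0-
Unchecked terms (primes): -0001, -0100, 0-000, 00-0-, 01-10, 010-0, 1-111, 10-11, 100-1, 101-0, 1011-
Minterm coverage:
  m0 ⊆ 0-000,00-0-
  m1 ⊆ -0001,00-0-
  m5 ⊆ 00-0- [E]
  m8 ⊆ 0-000,010-0
  m10 ⊆ 01-10,010-0
  m14 ⊆ 01-10 [E]
  m17 ⊆ -0001,100-1
  m19 ⊆ 10-11,100-1
  m20 ⊆ -0100,101-0
  m22 ⊆ 101-0,1011-
  m23 ⊆ 1-111,10-11,1011-
  m31 ⊆ 1-111 [E]
E = {00-0-, 01-10, 1-111}
Petrick residual → 0-000, 100-1, 101-0
Cover = a'c'd'e' + a'b'd' + a'bde' + acde + ab'c'e + ab'ce'  |cover|=6

6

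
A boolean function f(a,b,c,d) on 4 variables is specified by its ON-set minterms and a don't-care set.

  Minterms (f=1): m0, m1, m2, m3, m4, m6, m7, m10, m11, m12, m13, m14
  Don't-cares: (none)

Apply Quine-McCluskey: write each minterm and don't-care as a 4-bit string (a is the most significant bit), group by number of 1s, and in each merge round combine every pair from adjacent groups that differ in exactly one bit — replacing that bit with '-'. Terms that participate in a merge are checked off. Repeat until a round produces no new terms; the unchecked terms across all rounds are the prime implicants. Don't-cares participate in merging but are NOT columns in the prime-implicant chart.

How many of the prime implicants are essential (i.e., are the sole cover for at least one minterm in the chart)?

4

size-2^0 implicants → 0000(✓)  0001(✓)  0010(✓)  0011(✓)  0100(✓)  0110(✓)  0111(✓)  1010(✓)  1011(✓)  1100(✓)  1101(✓)  1110(✓)
size-2^1 implicants → -010(✓)  -011(✓)  -100(✓)  -110(✓)  0-00(✓)  0-10(✓)  0-11(✓)  00-0(✓)  00-1(✓)  000-(✓)  001-(✓)  01-0(✓)  011-(✓)  1-10(✓)  101-(✓)  11-0(✓)  110-
size-2^2 implicants → --10  -01-  -1-0  0--0  0-1-  00--
Unchecked terms (primes): --10, -01-, -1-0, 0--0, 0-1-, 00--, 110-
Minterm coverage:
  m0 ⊆ 0--0,00--
  m1 ⊆ 00-- [E]
  m2 ⊆ --10,-01-,0--0,0-1-,00--
  m3 ⊆ -01-,0-1-,00--
  m4 ⊆ -1-0,0--0
  m6 ⊆ --10,-1-0,0--0,0-1-
  m7 ⊆ 0-1- [E]
  m10 ⊆ --10,-01-
  m11 ⊆ -01- [E]
  m12 ⊆ -1-0,110-
  m13 ⊆ 110- [E]
  m14 ⊆ --10,-1-0
E = {-01-, 0-1-, 00--, 110-}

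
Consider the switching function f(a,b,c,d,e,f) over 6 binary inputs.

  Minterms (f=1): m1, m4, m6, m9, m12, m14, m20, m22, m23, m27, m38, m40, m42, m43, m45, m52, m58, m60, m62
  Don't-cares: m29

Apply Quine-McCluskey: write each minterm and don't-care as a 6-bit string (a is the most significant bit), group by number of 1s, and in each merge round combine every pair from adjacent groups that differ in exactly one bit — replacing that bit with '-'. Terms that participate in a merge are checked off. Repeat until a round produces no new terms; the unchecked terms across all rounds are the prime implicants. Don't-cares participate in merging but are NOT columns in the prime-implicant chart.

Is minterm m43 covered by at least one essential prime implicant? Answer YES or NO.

YES

Round 0: 000001✓ 000100✓ 000110✓ 001001✓ 001100✓ 001110✓ 010100✓ 010110✓ 010111✓ 011011 011101 100110✓ 101000✓ 101010✓ 101011✓ 101101 110100✓ 111010✓ 111100✓ 111110✓
Round 1: -00110 -10100 0-0100✓ 0-0110✓ 00-001 00-100✓ 00-110✓ 0001-0✓ 0011-0✓ 0101-0✓ 01011- 1-1010 1010-0 10101- 11-100 111-10 1111-0
Round 2: 0-01-0 00-1-0
PIs = {-00110, -10100, 0-01-0, 00-001, 00-1-0, 01011-, 011011, 011101, 1-1010, 1010-0, 10101-, 101101, 11-100, 111-10, 1111-0}
Coverage chart:
  m1: 00-001 ←essential
  m4: 0-01-0,00-1-0
  m6: -00110,0-01-0,00-1-0
  m9: 00-001 ←essential
  m12: 00-1-0 ←essential
  m14: 00-1-0 ←essential
  m20: -10100,0-01-0
  m22: 0-01-0,01011-
  m23: 01011- ←essential
  m27: 011011 ←essential
  m38: -00110 ←essential
  m40: 1010-0 ←essential
  m42: 1-1010,1010-0,10101-
  m43: 10101- ←essential
  m45: 101101 ←essential
  m52: -10100,11-100
  m58: 1-1010,111-10
  m60: 11-100,1111-0
  m62: 111-10,1111-0
Essential: -00110, 00-001, 00-1-0, 01011-, 011011, 1010-0, 10101-, 101101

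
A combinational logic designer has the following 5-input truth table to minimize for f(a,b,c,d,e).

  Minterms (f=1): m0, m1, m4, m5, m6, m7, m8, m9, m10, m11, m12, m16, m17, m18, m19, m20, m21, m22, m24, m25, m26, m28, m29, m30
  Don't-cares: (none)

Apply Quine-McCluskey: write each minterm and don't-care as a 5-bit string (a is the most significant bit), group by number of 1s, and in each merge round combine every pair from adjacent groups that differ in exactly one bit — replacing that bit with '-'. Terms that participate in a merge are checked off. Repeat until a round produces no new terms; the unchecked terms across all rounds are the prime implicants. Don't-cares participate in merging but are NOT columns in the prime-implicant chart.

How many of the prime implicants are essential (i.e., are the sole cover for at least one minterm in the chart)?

Round 0: 00000✓ 00001✓ 00100✓ 00101✓ 00110✓ 00111✓ 01000✓ 01001✓ 01010✓ 01011✓ 01100✓ 10000✓ 10001✓ 10010✓ 10011✓ 10100✓ 10101✓ 10110✓ 11000✓ 11001✓ 11010✓ 11100✓ 11101✓ 11110✓
Round 1: -0000✓ -0001✓ -0100✓ -0101✓ -0110✓ -1000✓ -1001✓ -1010✓ -1100✓ 0-000✓ 0-001✓ 0-100✓ 00-00✓ 00-01✓ 0000-✓ 001-0✓ 001-1✓ 0010-✓ 0011-✓ 01-00✓ 010-0✓ 010-1✓ 0100-✓ 0101-✓ 1-000✓ 1-001✓ 1-010✓ 1-100✓ 1-101✓ 1-110✓ 10-00✓ 10-01✓ 10-10✓ 100-0✓ 100-1✓ 1000-✓ 1001-✓ 101-0✓ 1010-✓ 11-00✓ 11-01✓ 11-10✓ 110-0✓ 1100-✓ 111-0✓ 1110-✓
Round 2: --000✓ --001✓ --100✓ -0-00✓ -0-01✓ -000-✓ -01-0 -010-✓ -1-00✓ -10-0 -100-✓ 0--00✓ 0-00-✓ 00-0-✓ 001-- 010-- 1--00✓ 1--01✓ 1--10✓ 1-0-0✓ 1-00-✓ 1-1-0✓ 1-10-✓ 10--0✓ 10-0-✓ 100-- 11--0✓ 11-0-✓
Round 3: ---00 --00- -0-0- 1---0 1--0-
PIs = {---00, --00-, -0-0-, -01-0, -10-0, 001--, 010--, 1---0, 1--0-, 100--}
Coverage chart:
  m0: ---00,--00-,-0-0-
  m1: --00-,-0-0-
  m4: ---00,-0-0-,-01-0,001--
  m5: -0-0-,001--
  m6: -01-0,001--
  m7: 001-- ←essential
  m8: ---00,--00-,-10-0,010--
  m9: --00-,010--
  m10: -10-0,010--
  m11: 010-- ←essential
  m12: ---00 ←essential
  m16: ---00,--00-,-0-0-,1---0,1--0-,100--
  m17: --00-,-0-0-,1--0-,100--
  m18: 1---0,100--
  m19: 100-- ←essential
  m20: ---00,-0-0-,-01-0,1---0,1--0-
  m21: -0-0-,1--0-
  m22: -01-0,1---0
  m24: ---00,--00-,-10-0,1---0,1--0-
  m25: --00-,1--0-
  m26: -10-0,1---0
  m28: ---00,1---0,1--0-
  m29: 1--0- ←essential
  m30: 1---0 ←essential
Essential: ---00, 001--, 010--, 1---0, 1--0-, 100--

6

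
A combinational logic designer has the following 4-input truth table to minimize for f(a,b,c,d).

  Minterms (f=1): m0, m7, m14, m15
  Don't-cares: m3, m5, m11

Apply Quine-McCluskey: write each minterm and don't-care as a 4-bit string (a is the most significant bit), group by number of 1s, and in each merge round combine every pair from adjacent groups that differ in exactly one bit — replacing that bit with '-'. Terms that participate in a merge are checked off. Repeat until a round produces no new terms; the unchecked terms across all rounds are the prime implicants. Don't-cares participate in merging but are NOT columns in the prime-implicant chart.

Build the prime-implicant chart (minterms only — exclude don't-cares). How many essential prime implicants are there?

2

size-2^0 implicants → 0000  0011(✓)  0101(✓)  0111(✓)  1011(✓)  1110(✓)  1111(✓)
size-2^1 implicants → -011(✓)  -111(✓)  0-11(✓)  01-1  1-11(✓)  111-
size-2^2 implicants → --11
Unchecked terms (primes): --11, 0000, 01-1, 111-
Minterm coverage:
  m0 ⊆ 0000 [E]
  m7 ⊆ --11,01-1
  m14 ⊆ 111- [E]
  m15 ⊆ --11,111-
E = {0000, 111-}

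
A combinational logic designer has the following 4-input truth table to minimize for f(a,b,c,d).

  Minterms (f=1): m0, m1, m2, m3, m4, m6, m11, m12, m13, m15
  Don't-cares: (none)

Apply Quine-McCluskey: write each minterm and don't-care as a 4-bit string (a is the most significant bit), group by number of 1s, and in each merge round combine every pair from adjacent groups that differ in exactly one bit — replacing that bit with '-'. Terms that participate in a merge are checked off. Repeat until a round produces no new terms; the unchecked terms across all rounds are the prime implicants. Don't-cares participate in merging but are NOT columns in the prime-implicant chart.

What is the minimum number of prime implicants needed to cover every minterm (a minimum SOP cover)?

size-2^0 implicants → 0000(✓)  0001(✓)  0010(✓)  0011(✓)  0100(✓)  0110(✓)  1011(✓)  1100(✓)  1101(✓)  1111(✓)
size-2^1 implicants → -011  -100  0-00(✓)  0-10(✓)  00-0(✓)  00-1(✓)  000-(✓)  001-(✓)  01-0(✓)  1-11  11-1  110-
size-2^2 implicants → 0--0  00--
Unchecked terms (primes): -011, -100, 0--0, 00--, 1-11, 11-1, 110-
Minterm coverage:
  m0 ⊆ 0--0,00--
  m1 ⊆ 00-- [E]
  m2 ⊆ 0--0,00--
  m3 ⊆ -011,00--
  m4 ⊆ -100,0--0
  m6 ⊆ 0--0 [E]
  m11 ⊆ -011,1-11
  m12 ⊆ -100,110-
  m13 ⊆ 11-1,110-
  m15 ⊆ 1-11,11-1
E = {0--0, 00--}
Petrick residual → 1-11, 110-
Cover = a'd' + a'b' + acd + abc'  |cover|=4

4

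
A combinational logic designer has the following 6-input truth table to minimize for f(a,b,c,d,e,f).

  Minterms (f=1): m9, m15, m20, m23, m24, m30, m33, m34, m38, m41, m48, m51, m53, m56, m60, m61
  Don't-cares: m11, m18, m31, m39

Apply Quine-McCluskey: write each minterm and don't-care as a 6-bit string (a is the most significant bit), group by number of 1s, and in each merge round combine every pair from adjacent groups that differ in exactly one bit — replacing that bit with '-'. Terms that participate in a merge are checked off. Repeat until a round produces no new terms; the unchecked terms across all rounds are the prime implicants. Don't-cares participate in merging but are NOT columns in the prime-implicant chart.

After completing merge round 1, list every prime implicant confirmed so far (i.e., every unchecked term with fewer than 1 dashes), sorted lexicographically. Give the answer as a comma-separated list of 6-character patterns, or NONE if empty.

010010, 010100, 110011

[col 0] 001001*, 001011*, 001111*, 010010, 010100, 010111*, 011000*, 011110*, 011111*, 100001*, 100010*, 100110*, 100111*, 101001*, 110000*, 110011, 110101*, 111000*, 111100*, 111101*
[col 1] -01001, -11000, 0-1111, 001-11, 0010-1, 01-111, 01111-, 10-001, 100-10, 10011-, 11-000, 11-101, 111-00, 11110-
Prime implicants: -01001, -11000, 0-1111, 001-11, 0010-1, 01-111, 010010, 010100, 01111-, 10-001, 100-10, 10011-, 11-000, 11-101, 110011, 111-00, 11110-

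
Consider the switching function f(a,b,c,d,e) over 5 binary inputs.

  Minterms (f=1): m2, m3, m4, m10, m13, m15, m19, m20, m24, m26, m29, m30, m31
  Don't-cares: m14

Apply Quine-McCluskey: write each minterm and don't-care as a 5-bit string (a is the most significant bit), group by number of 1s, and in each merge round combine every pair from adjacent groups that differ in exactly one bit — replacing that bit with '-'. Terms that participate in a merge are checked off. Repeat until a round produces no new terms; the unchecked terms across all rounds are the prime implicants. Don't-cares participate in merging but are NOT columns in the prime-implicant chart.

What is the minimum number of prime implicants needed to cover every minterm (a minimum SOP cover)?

6

Round 0: 00010✓ 00011✓ 00100✓ 01010✓ 01101✓ 01110✓ 01111✓ 10011✓ 10100✓ 11000✓ 11010✓ 11101✓ 11110✓ 11111✓
Round 1: -0011 -0100 -1010✓ -1101✓ -1110✓ -1111✓ 0-010 0001- 01-10✓ 011-1✓ 0111-✓ 11-10✓ 110-0 111-1✓ 1111-✓
Round 2: -1-10 -11-1 -111-
PIs = {-0011, -0100, -1-10, -11-1, -111-, 0-010, 0001-, 110-0}
Coverage chart:
  m2: 0-010,0001-
  m3: -0011,0001-
  m4: -0100 ←essential
  m10: -1-10,0-010
  m13: -11-1 ←essential
  m15: -11-1,-111-
  m19: -0011 ←essential
  m20: -0100 ←essential
  m24: 110-0 ←essential
  m26: -1-10,110-0
  m29: -11-1 ←essential
  m30: -1-10,-111-
  m31: -11-1,-111-
Essential: -0011, -0100, -11-1, 110-0
Petrick residual → -1-10, 0-010
Min cover (6 terms): b'c'de + b'cd'e' + bde' + bce + a'c'de' + abc'e'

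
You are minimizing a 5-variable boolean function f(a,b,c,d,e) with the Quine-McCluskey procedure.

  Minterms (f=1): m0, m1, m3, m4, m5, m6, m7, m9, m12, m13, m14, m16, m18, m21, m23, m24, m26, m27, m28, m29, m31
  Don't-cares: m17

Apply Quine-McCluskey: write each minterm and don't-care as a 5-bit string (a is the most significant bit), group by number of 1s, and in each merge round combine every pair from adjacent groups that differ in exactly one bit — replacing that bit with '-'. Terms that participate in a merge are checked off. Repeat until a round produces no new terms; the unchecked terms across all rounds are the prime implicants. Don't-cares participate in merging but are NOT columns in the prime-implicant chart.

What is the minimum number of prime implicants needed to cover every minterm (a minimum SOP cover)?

8

[col 0] 00000*, 00001*, 00011*, 00100*, 00101*, 00110*, 00111*, 01001*, 01100*, 01101*, 01110*, 10000*, 10001*, 10010*, 10101*, 10111*, 11000*, 11010*, 11011*, 11100*, 11101*, 11111*
[col 1] -0000*, -0001*, -0101*, -0111*, -1100*, -1101*, 0-001*, 0-100*, 0-101*, 0-110*, 00-00*, 00-01*, 00-11*, 000-1*, 0000-*, 001-0*, 001-1*, 0010-*, 0011-*, 01-01*, 011-0*, 0110-*, 1-000*, 1-010*, 1-101*, 1-111*, 10-01*, 100-0*, 1000-*, 101-1*, 11-00, 11-11, 110-0*, 1101-, 111-1*, 1110-*
[col 2] --101, -0-01, -000-, -01-1, -110-, 0--01, 0-1-0, 0-10-, 00--1, 00-0-, 001--, 1-0-0, 1-1-1
Prime implicants: --101, -0-01, -000-, -01-1, -110-, 0--01, 0-1-0, 0-10-, 00--1, 00-0-, 001--, 1-0-0, 1-1-1, 11-00, 11-11, 1101-
PI chart (minterm → PIs covering it):
  0 | -000-,00-0-
  1 | -0-01,-000-,0--01,00--1,00-0-
  3 | 00--1  (sole → essential)
  4 | 0-1-0,0-10-,00-0-,001--
  5 | --101,-0-01,-01-1,0--01,0-10-,00--1,00-0-,001--
  6 | 0-1-0,001--
  7 | -01-1,00--1,001--
  9 | 0--01  (sole → essential)
  12 | -110-,0-1-0,0-10-
  13 | --101,-110-,0--01,0-10-
  14 | 0-1-0  (sole → essential)
  16 | -000-,1-0-0
  18 | 1-0-0  (sole → essential)
  21 | --101,-0-01,-01-1,1-1-1
  23 | -01-1,1-1-1
  24 | 1-0-0,11-00
  26 | 1-0-0,1101-
  27 | 11-11,1101-
  28 | -110-,11-00
  29 | --101,-110-,1-1-1
  31 | 1-1-1,11-11
Essential prime implicants: 0--01, 0-1-0, 00--1, 1-0-0
Petrick residual → -000-, -01-1, -110-, 11-11
Minimum SOP uses 8 PIs: b'c'd' + b'ce + bcd' + a'd'e + a'ce' + a'b'e + ac'e' + abde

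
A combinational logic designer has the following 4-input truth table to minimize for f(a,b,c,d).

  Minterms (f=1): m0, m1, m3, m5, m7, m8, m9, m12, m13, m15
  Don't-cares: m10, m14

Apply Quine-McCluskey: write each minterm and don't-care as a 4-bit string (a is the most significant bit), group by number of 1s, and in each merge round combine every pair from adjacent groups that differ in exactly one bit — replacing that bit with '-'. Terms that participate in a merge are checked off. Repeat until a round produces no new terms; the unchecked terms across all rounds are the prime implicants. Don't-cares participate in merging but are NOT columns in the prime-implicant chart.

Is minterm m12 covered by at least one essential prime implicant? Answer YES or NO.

NO

Round 0: 0000✓ 0001✓ 0011✓ 0101✓ 0111✓ 1000✓ 1001✓ 1010✓ 1100✓ 1101✓ 1110✓ 1111✓
Round 1: -000✓ -001✓ -101✓ -111✓ 0-01✓ 0-11✓ 00-1✓ 000-✓ 01-1✓ 1-00✓ 1-01✓ 1-10✓ 10-0✓ 100-✓ 11-0✓ 11-1✓ 110-✓ 111-✓
Round 2: --01 -00- -1-1 0--1 1--0 1-0- 11--
PIs = {--01, -00-, -1-1, 0--1, 1--0, 1-0-, 11--}
Coverage chart:
  m0: -00- ←essential
  m1: --01,-00-,0--1
  m3: 0--1 ←essential
  m5: --01,-1-1,0--1
  m7: -1-1,0--1
  m8: -00-,1--0,1-0-
  m9: --01,-00-,1-0-
  m12: 1--0,1-0-,11--
  m13: --01,-1-1,1-0-,11--
  m15: -1-1,11--
Essential: -00-, 0--1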